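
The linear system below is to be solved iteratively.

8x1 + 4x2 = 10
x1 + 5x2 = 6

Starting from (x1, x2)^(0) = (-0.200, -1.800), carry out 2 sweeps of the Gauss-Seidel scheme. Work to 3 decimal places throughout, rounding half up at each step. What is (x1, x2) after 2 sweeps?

(0.865, 1.027)

Iteration 1:
  x1 = (10 - (4)·-1.800) / (8) = 2.150
  x2 = (6 - (1)·2.150) / (5) = 0.770
Iteration 2:
  x1 = (10 - (4)·0.770) / (8) = 0.865
  x2 = (6 - (1)·0.865) / (5) = 1.027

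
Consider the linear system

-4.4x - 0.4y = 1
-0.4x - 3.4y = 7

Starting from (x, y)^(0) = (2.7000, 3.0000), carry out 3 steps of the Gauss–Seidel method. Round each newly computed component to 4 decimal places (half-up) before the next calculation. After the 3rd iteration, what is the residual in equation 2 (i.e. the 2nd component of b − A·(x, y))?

0.0002

Iteration 1:
  x = (1 - (-0.4)·3.0000) / (-4.4) = -0.5000
  y = (7 - (-0.4)·-0.5000) / (-3.4) = -2.0000
Iteration 2:
  x = (1 - (-0.4)·-2.0000) / (-4.4) = -0.0455
  y = (7 - (-0.4)·-0.0455) / (-3.4) = -2.0535
Iteration 3:
  x = (1 - (-0.4)·-2.0535) / (-4.4) = -0.0406
  y = (7 - (-0.4)·-0.0406) / (-3.4) = -2.0540
Residual b − A·x = (-0.0002, 0.0002)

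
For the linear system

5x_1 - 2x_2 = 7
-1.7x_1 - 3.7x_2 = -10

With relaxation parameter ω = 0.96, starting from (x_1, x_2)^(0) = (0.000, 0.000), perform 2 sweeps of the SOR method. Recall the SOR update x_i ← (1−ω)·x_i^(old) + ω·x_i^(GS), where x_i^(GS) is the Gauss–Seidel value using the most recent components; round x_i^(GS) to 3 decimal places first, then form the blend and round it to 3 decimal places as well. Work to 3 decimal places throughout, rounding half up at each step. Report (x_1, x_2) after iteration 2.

Iteration 1:
  x_1: GS value = (7 - (-2)·0.000) / (5) = 1.400;  x_1 ← (1−ω)·0.000 + ω·1.400 = 1.344
  x_2: GS value = (-10 - (-1.7)·1.344) / (-3.7) = 2.085;  x_2 ← (1−ω)·0.000 + ω·2.085 = 2.002
Iteration 2:
  x_1: GS value = (7 - (-2)·2.002) / (5) = 2.201;  x_1 ← (1−ω)·1.344 + ω·2.201 = 2.167
  x_2: GS value = (-10 - (-1.7)·2.167) / (-3.7) = 1.707;  x_2 ← (1−ω)·2.002 + ω·1.707 = 1.719

(2.167, 1.719)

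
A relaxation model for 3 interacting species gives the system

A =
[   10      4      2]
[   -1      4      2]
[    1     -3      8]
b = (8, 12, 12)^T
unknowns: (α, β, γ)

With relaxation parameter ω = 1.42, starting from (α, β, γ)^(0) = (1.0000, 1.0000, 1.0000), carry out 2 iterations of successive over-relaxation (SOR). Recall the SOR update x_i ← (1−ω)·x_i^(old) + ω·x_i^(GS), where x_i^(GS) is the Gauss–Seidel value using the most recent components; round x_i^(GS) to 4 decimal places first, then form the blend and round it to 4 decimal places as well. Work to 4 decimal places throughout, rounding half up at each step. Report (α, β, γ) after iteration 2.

(-1.5158, 0.0313, 0.9982)

Iteration 1:
  α: GS value = (8 - (4)·1.0000 - (2)·1.0000) / (10) = 0.2000;  α ← (1−ω)·1.0000 + ω·0.2000 = -0.1360
  β: GS value = (12 - (-1)·-0.1360 - (2)·1.0000) / (4) = 2.4660;  β ← (1−ω)·1.0000 + ω·2.4660 = 3.0817
  γ: GS value = (12 - (1)·-0.1360 - (-3)·3.0817) / (8) = 2.6726;  γ ← (1−ω)·1.0000 + ω·2.6726 = 3.3751
Iteration 2:
  α: GS value = (8 - (4)·3.0817 - (2)·3.3751) / (10) = -1.1077;  α ← (1−ω)·-0.1360 + ω·-1.1077 = -1.5158
  β: GS value = (12 - (-1)·-1.5158 - (2)·3.3751) / (4) = 0.9335;  β ← (1−ω)·3.0817 + ω·0.9335 = 0.0313
  γ: GS value = (12 - (1)·-1.5158 - (-3)·0.0313) / (8) = 1.7012;  γ ← (1−ω)·3.3751 + ω·1.7012 = 0.9982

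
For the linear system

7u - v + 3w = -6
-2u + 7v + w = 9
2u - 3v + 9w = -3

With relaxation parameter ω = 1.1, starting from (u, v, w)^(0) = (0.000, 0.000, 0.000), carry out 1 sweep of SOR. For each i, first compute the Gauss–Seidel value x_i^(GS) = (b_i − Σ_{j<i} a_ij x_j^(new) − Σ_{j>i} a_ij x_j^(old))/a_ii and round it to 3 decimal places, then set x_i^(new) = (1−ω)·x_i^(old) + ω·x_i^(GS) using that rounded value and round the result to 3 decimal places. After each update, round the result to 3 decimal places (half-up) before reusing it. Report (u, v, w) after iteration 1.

(-0.943, 1.118, 0.274)

Iteration 1:
  u: GS value = (-6 - (-1)·0.000 - (3)·0.000) / (7) = -0.857;  u ← (1−ω)·0.000 + ω·-0.857 = -0.943
  v: GS value = (9 - (-2)·-0.943 - (1)·0.000) / (7) = 1.016;  v ← (1−ω)·0.000 + ω·1.016 = 1.118
  w: GS value = (-3 - (2)·-0.943 - (-3)·1.118) / (9) = 0.249;  w ← (1−ω)·0.000 + ω·0.249 = 0.274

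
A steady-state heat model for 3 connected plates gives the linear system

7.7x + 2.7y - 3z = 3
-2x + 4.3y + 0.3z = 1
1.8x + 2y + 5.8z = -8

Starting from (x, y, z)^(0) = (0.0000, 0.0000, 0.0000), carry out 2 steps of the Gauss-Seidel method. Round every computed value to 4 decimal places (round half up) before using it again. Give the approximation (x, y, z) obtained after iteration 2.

(-0.3956, 0.1632, -1.3128)

Iteration 1:
  x = (3 - (2.7)·0.0000 - (-3)·0.0000) / (7.7) = 0.3896
  y = (1 - (-2)·0.3896 - (0.3)·0.0000) / (4.3) = 0.4138
  z = (-8 - (1.8)·0.3896 - (2)·0.4138) / (5.8) = -1.6429
Iteration 2:
  x = (3 - (2.7)·0.4138 - (-3)·-1.6429) / (7.7) = -0.3956
  y = (1 - (-2)·-0.3956 - (0.3)·-1.6429) / (4.3) = 0.1632
  z = (-8 - (1.8)·-0.3956 - (2)·0.1632) / (5.8) = -1.3128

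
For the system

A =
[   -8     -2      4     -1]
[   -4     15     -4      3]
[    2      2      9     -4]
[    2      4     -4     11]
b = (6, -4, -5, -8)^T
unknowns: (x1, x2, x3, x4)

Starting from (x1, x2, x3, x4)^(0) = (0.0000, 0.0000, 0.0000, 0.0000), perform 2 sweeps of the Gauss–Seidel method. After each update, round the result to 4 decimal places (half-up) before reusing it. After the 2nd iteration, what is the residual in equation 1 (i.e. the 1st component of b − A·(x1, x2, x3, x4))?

0.9699

Iteration 1:
  x1 = (6 - (-2)·0.0000 - (4)·0.0000 - (-1)·0.0000) / (-8) = -0.7500
  x2 = (-4 - (-4)·-0.7500 - (-4)·0.0000 - (3)·0.0000) / (15) = -0.4667
  x3 = (-5 - (2)·-0.7500 - (2)·-0.4667 - (-4)·0.0000) / (9) = -0.2852
  x4 = (-8 - (2)·-0.7500 - (4)·-0.4667 - (-4)·-0.2852) / (11) = -0.5249
Iteration 2:
  x1 = (6 - (-2)·-0.4667 - (4)·-0.2852 - (-1)·-0.5249) / (-8) = -0.7103
  x2 = (-4 - (-4)·-0.7103 - (-4)·-0.2852 - (3)·-0.5249) / (15) = -0.4272
  x3 = (-5 - (2)·-0.7103 - (2)·-0.4272 - (-4)·-0.5249) / (9) = -0.5361
  x4 = (-8 - (2)·-0.7103 - (4)·-0.4272 - (-4)·-0.5361) / (11) = -0.6377
Residual b − A·x = (0.9699, -0.6645, -0.4509, -0.0003)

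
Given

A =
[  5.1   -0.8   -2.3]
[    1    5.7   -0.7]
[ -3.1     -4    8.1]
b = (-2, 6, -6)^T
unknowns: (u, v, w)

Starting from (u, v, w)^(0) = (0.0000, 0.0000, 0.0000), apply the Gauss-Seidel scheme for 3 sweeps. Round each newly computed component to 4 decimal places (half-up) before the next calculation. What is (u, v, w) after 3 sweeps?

Iteration 1:
  u = (-2 - (-0.8)·0.0000 - (-2.3)·0.0000) / (5.1) = -0.3922
  v = (6 - (1)·-0.3922 - (-0.7)·0.0000) / (5.7) = 1.1214
  w = (-6 - (-3.1)·-0.3922 - (-4)·1.1214) / (8.1) = -0.3371
Iteration 2:
  u = (-2 - (-0.8)·1.1214 - (-2.3)·-0.3371) / (5.1) = -0.3683
  v = (6 - (1)·-0.3683 - (-0.7)·-0.3371) / (5.7) = 1.0758
  w = (-6 - (-3.1)·-0.3683 - (-4)·1.0758) / (8.1) = -0.3504
Iteration 3:
  u = (-2 - (-0.8)·1.0758 - (-2.3)·-0.3504) / (5.1) = -0.3814
  v = (6 - (1)·-0.3814 - (-0.7)·-0.3504) / (5.7) = 1.0765
  w = (-6 - (-3.1)·-0.3814 - (-4)·1.0765) / (8.1) = -0.3551

(-0.3814, 1.0765, -0.3551)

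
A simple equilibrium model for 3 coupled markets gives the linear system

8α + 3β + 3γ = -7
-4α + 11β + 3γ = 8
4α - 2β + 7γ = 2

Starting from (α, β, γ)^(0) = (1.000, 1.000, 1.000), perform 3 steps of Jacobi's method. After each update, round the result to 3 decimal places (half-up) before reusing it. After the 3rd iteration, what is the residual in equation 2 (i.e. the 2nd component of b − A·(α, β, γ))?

0.191

Iteration 1:
  α = (-7 - (3)·1.000 - (3)·1.000) / (8) = -1.625
  β = (8 - (-4)·1.000 - (3)·1.000) / (11) = 0.818
  γ = (2 - (4)·1.000 - (-2)·1.000) / (7) = 0.000
Iteration 2:
  α = (-7 - (3)·0.818 - (3)·0.000) / (8) = -1.182
  β = (8 - (-4)·-1.625 - (3)·0.000) / (11) = 0.136
  γ = (2 - (4)·-1.625 - (-2)·0.818) / (7) = 1.448
Iteration 3:
  α = (-7 - (3)·0.136 - (3)·1.448) / (8) = -1.469
  β = (8 - (-4)·-1.182 - (3)·1.448) / (11) = -0.097
  γ = (2 - (4)·-1.182 - (-2)·0.136) / (7) = 1.000
Residual b − A·x = (2.043, 0.191, 0.682)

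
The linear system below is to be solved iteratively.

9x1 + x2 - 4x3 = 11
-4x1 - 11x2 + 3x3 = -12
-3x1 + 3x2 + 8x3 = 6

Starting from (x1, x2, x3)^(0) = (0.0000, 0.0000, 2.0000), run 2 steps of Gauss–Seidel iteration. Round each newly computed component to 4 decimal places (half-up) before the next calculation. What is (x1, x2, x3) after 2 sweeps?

Iteration 1:
  x1 = (11 - (1)·0.0000 - (-4)·2.0000) / (9) = 2.1111
  x2 = (-12 - (-4)·2.1111 - (3)·2.0000) / (-11) = 0.8687
  x3 = (6 - (-3)·2.1111 - (3)·0.8687) / (8) = 1.2159
Iteration 2:
  x1 = (11 - (1)·0.8687 - (-4)·1.2159) / (9) = 1.6661
  x2 = (-12 - (-4)·1.6661 - (3)·1.2159) / (-11) = 0.8167
  x3 = (6 - (-3)·1.6661 - (3)·0.8167) / (8) = 1.0685

(1.6661, 0.8167, 1.0685)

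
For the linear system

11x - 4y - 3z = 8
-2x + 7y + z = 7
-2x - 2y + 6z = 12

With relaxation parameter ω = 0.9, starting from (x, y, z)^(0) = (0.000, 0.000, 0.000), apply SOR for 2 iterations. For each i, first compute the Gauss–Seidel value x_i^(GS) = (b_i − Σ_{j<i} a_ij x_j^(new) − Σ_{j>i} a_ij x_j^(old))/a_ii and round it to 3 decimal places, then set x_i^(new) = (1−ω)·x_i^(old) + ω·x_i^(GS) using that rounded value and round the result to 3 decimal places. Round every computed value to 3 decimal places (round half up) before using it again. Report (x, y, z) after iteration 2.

Iteration 1:
  x: GS value = (8 - (-4)·0.000 - (-3)·0.000) / (11) = 0.727;  x ← (1−ω)·0.000 + ω·0.727 = 0.654
  y: GS value = (7 - (-2)·0.654 - (1)·0.000) / (7) = 1.187;  y ← (1−ω)·0.000 + ω·1.187 = 1.068
  z: GS value = (12 - (-2)·0.654 - (-2)·1.068) / (6) = 2.574;  z ← (1−ω)·0.000 + ω·2.574 = 2.317
Iteration 2:
  x: GS value = (8 - (-4)·1.068 - (-3)·2.317) / (11) = 1.748;  x ← (1−ω)·0.654 + ω·1.748 = 1.639
  y: GS value = (7 - (-2)·1.639 - (1)·2.317) / (7) = 1.137;  y ← (1−ω)·1.068 + ω·1.137 = 1.130
  z: GS value = (12 - (-2)·1.639 - (-2)·1.130) / (6) = 2.923;  z ← (1−ω)·2.317 + ω·2.923 = 2.862

(1.639, 1.130, 2.862)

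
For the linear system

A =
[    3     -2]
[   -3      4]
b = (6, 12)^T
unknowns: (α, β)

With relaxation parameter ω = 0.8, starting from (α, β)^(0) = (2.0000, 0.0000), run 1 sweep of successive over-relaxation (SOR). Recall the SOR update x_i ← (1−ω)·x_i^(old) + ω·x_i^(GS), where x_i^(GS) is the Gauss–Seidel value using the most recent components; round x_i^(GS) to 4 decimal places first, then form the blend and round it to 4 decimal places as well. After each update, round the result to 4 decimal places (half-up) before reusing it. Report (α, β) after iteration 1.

(2.0000, 3.6000)

Iteration 1:
  α: GS value = (6 - (-2)·0.0000) / (3) = 2.0000;  α ← (1−ω)·2.0000 + ω·2.0000 = 2.0000
  β: GS value = (12 - (-3)·2.0000) / (4) = 4.5000;  β ← (1−ω)·0.0000 + ω·4.5000 = 3.6000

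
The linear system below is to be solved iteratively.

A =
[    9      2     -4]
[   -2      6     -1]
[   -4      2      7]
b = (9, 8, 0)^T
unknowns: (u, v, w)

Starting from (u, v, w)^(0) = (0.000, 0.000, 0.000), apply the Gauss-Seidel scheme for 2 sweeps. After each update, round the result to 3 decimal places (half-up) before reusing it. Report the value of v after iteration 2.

Iteration 1:
  u = (9 - (2)·0.000 - (-4)·0.000) / (9) = 1.000
  v = (8 - (-2)·1.000 - (-1)·0.000) / (6) = 1.667
  w = (0 - (-4)·1.000 - (2)·1.667) / (7) = 0.095
Iteration 2:
  u = (9 - (2)·1.667 - (-4)·0.095) / (9) = 0.672
  v = (8 - (-2)·0.672 - (-1)·0.095) / (6) = 1.573
  w = (0 - (-4)·0.672 - (2)·1.573) / (7) = -0.065

1.573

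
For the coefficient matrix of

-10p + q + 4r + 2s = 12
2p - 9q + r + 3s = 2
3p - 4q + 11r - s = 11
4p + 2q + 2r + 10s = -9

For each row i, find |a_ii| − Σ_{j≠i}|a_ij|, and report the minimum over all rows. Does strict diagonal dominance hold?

2

row 1: |-10| − (1+4+2) = 3
row 2: |-9| − (2+1+3) = 3
row 3: |11| − (3+4+1) = 3
row 4: |10| − (4+2+2) = 2
minimum over rows = 2 → strictly diagonally dominant (convergence guaranteed)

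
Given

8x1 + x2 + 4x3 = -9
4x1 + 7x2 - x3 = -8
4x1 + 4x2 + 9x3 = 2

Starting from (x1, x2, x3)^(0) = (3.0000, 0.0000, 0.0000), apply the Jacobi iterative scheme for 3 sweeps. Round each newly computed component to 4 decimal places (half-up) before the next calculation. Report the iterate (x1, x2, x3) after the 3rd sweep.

(-2.0387, -0.7370, 0.6093)

Iteration 1:
  x1 = (-9 - (1)·0.0000 - (4)·0.0000) / (8) = -1.1250
  x2 = (-8 - (4)·3.0000 - (-1)·0.0000) / (7) = -2.8571
  x3 = (2 - (4)·3.0000 - (4)·0.0000) / (9) = -1.1111
Iteration 2:
  x1 = (-9 - (1)·-2.8571 - (4)·-1.1111) / (8) = -0.2123
  x2 = (-8 - (4)·-1.1250 - (-1)·-1.1111) / (7) = -0.6587
  x3 = (2 - (4)·-1.1250 - (4)·-2.8571) / (9) = 1.9920
Iteration 3:
  x1 = (-9 - (1)·-0.6587 - (4)·1.9920) / (8) = -2.0387
  x2 = (-8 - (4)·-0.2123 - (-1)·1.9920) / (7) = -0.7370
  x3 = (2 - (4)·-0.2123 - (4)·-0.6587) / (9) = 0.6093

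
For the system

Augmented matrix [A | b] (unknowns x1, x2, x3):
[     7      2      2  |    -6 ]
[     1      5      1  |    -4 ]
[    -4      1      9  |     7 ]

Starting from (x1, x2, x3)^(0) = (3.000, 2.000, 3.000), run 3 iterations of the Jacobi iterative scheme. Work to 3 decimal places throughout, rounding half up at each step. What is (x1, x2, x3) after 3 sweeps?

(-0.647, -0.632, 0.491)

Iteration 1:
  x1 = (-6 - (2)·2.000 - (2)·3.000) / (7) = -2.286
  x2 = (-4 - (1)·3.000 - (1)·3.000) / (5) = -2.000
  x3 = (7 - (-4)·3.000 - (1)·2.000) / (9) = 1.889
Iteration 2:
  x1 = (-6 - (2)·-2.000 - (2)·1.889) / (7) = -0.825
  x2 = (-4 - (1)·-2.286 - (1)·1.889) / (5) = -0.721
  x3 = (7 - (-4)·-2.286 - (1)·-2.000) / (9) = -0.016
Iteration 3:
  x1 = (-6 - (2)·-0.721 - (2)·-0.016) / (7) = -0.647
  x2 = (-4 - (1)·-0.825 - (1)·-0.016) / (5) = -0.632
  x3 = (7 - (-4)·-0.825 - (1)·-0.721) / (9) = 0.491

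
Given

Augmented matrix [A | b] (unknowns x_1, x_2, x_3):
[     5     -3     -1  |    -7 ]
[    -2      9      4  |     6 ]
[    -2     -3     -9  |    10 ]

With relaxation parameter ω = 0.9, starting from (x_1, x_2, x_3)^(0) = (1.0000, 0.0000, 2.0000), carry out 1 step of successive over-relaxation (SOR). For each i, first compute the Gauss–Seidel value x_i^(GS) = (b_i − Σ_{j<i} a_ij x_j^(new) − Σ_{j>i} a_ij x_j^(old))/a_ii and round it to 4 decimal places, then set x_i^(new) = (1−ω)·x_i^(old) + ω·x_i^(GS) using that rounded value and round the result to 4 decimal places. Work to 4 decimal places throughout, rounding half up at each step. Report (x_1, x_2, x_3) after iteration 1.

(-0.8000, -0.3600, -0.5320)

Iteration 1:
  x_1: GS value = (-7 - (-3)·0.0000 - (-1)·2.0000) / (5) = -1.0000;  x_1 ← (1−ω)·1.0000 + ω·-1.0000 = -0.8000
  x_2: GS value = (6 - (-2)·-0.8000 - (4)·2.0000) / (9) = -0.4000;  x_2 ← (1−ω)·0.0000 + ω·-0.4000 = -0.3600
  x_3: GS value = (10 - (-2)·-0.8000 - (-3)·-0.3600) / (-9) = -0.8133;  x_3 ← (1−ω)·2.0000 + ω·-0.8133 = -0.5320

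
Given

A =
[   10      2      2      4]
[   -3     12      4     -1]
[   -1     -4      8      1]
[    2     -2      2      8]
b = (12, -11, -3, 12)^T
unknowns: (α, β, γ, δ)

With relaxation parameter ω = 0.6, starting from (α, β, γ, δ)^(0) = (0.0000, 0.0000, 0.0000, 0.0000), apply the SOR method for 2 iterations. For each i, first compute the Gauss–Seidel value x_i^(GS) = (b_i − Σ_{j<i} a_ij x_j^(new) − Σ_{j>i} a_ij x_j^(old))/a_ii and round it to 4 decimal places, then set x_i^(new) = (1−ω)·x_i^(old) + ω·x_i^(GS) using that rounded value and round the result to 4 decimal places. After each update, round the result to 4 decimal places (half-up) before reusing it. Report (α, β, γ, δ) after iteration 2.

Iteration 1:
  α: GS value = (12 - (2)·0.0000 - (2)·0.0000 - (4)·0.0000) / (10) = 1.2000;  α ← (1−ω)·0.0000 + ω·1.2000 = 0.7200
  β: GS value = (-11 - (-3)·0.7200 - (4)·0.0000 - (-1)·0.0000) / (12) = -0.7367;  β ← (1−ω)·0.0000 + ω·-0.7367 = -0.4420
  γ: GS value = (-3 - (-1)·0.7200 - (-4)·-0.4420 - (1)·0.0000) / (8) = -0.5060;  γ ← (1−ω)·0.0000 + ω·-0.5060 = -0.3036
  δ: GS value = (12 - (2)·0.7200 - (-2)·-0.4420 - (2)·-0.3036) / (8) = 1.2854;  δ ← (1−ω)·0.0000 + ω·1.2854 = 0.7712
Iteration 2:
  α: GS value = (12 - (2)·-0.4420 - (2)·-0.3036 - (4)·0.7712) / (10) = 1.0406;  α ← (1−ω)·0.7200 + ω·1.0406 = 0.9124
  β: GS value = (-11 - (-3)·0.9124 - (4)·-0.3036 - (-1)·0.7712) / (12) = -0.5231;  β ← (1−ω)·-0.4420 + ω·-0.5231 = -0.4907
  γ: GS value = (-3 - (-1)·0.9124 - (-4)·-0.4907 - (1)·0.7712) / (8) = -0.6027;  γ ← (1−ω)·-0.3036 + ω·-0.6027 = -0.4831
  δ: GS value = (12 - (2)·0.9124 - (-2)·-0.4907 - (2)·-0.4831) / (8) = 1.2700;  δ ← (1−ω)·0.7712 + ω·1.2700 = 1.0705

(0.9124, -0.4907, -0.4831, 1.0705)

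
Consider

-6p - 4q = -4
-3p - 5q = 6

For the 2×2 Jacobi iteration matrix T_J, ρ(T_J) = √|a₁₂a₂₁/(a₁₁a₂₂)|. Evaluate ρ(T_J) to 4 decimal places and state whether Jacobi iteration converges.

0.6325

a₁₂a₂₁/(a₁₁a₂₂) = (-4)·(-3) / ((-6)·(-5)) = 0.400000
ρ = √|0.400000| = √0.400000 = 0.6325
ρ < 1, so Jacobi converges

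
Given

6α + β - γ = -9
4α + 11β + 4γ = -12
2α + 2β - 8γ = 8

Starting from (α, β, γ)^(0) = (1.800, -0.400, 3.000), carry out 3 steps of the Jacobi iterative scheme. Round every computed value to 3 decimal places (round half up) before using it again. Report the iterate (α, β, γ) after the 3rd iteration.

Iteration 1:
  α = (-9 - (1)·-0.400 - (-1)·3.000) / (6) = -0.933
  β = (-12 - (4)·1.800 - (4)·3.000) / (11) = -2.836
  γ = (8 - (2)·1.800 - (2)·-0.400) / (-8) = -0.650
Iteration 2:
  α = (-9 - (1)·-2.836 - (-1)·-0.650) / (6) = -1.136
  β = (-12 - (4)·-0.933 - (4)·-0.650) / (11) = -0.515
  γ = (8 - (2)·-0.933 - (2)·-2.836) / (-8) = -1.942
Iteration 3:
  α = (-9 - (1)·-0.515 - (-1)·-1.942) / (6) = -1.738
  β = (-12 - (4)·-1.136 - (4)·-1.942) / (11) = 0.028
  γ = (8 - (2)·-1.136 - (2)·-0.515) / (-8) = -1.413

(-1.738, 0.028, -1.413)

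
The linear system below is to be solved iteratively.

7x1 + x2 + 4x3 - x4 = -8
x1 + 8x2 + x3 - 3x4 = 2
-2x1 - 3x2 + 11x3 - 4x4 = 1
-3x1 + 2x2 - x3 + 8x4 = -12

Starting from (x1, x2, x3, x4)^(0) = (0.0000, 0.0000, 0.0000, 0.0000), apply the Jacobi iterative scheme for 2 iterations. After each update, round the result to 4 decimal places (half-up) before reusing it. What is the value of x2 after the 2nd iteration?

-0.1810

Iteration 1:
  x1 = (-8 - (1)·0.0000 - (4)·0.0000 - (-1)·0.0000) / (7) = -1.1429
  x2 = (2 - (1)·0.0000 - (1)·0.0000 - (-3)·0.0000) / (8) = 0.2500
  x3 = (1 - (-2)·0.0000 - (-3)·0.0000 - (-4)·0.0000) / (11) = 0.0909
  x4 = (-12 - (-3)·0.0000 - (2)·0.0000 - (-1)·0.0000) / (8) = -1.5000
Iteration 2:
  x1 = (-8 - (1)·0.2500 - (4)·0.0909 - (-1)·-1.5000) / (7) = -1.4448
  x2 = (2 - (1)·-1.1429 - (1)·0.0909 - (-3)·-1.5000) / (8) = -0.1810
  x3 = (1 - (-2)·-1.1429 - (-3)·0.2500 - (-4)·-1.5000) / (11) = -0.5942
  x4 = (-12 - (-3)·-1.1429 - (2)·0.2500 - (-1)·0.0909) / (8) = -1.9797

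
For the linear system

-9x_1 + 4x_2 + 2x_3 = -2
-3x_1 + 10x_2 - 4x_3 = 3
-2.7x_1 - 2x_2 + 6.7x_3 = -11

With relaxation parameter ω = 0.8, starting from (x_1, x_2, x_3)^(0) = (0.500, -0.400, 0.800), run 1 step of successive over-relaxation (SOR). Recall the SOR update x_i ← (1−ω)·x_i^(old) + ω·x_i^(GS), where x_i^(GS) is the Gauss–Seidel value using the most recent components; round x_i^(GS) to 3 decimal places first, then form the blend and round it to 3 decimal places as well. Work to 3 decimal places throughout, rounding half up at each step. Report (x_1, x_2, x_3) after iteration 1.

Iteration 1:
  x_1: GS value = (-2 - (4)·-0.400 - (2)·0.800) / (-9) = 0.222;  x_1 ← (1−ω)·0.500 + ω·0.222 = 0.278
  x_2: GS value = (3 - (-3)·0.278 - (-4)·0.800) / (10) = 0.703;  x_2 ← (1−ω)·-0.400 + ω·0.703 = 0.482
  x_3: GS value = (-11 - (-2.7)·0.278 - (-2)·0.482) / (6.7) = -1.386;  x_3 ← (1−ω)·0.800 + ω·-1.386 = -0.949

(0.278, 0.482, -0.949)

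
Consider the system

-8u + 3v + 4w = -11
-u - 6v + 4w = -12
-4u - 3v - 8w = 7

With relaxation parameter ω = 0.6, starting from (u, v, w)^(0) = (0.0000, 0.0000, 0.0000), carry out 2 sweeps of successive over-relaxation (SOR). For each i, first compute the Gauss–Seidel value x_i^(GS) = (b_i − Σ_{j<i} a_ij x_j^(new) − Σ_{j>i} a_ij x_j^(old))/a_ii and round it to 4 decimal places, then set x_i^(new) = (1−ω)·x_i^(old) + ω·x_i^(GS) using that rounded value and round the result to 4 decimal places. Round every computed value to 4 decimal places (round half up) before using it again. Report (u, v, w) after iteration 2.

(1.0993, 1.1275, -1.5181)

Iteration 1:
  u: GS value = (-11 - (3)·0.0000 - (4)·0.0000) / (-8) = 1.3750;  u ← (1−ω)·0.0000 + ω·1.3750 = 0.8250
  v: GS value = (-12 - (-1)·0.8250 - (4)·0.0000) / (-6) = 1.8625;  v ← (1−ω)·0.0000 + ω·1.8625 = 1.1175
  w: GS value = (7 - (-4)·0.8250 - (-3)·1.1175) / (-8) = -1.7066;  w ← (1−ω)·0.0000 + ω·-1.7066 = -1.0240
Iteration 2:
  u: GS value = (-11 - (3)·1.1175 - (4)·-1.0240) / (-8) = 1.2821;  u ← (1−ω)·0.8250 + ω·1.2821 = 1.0993
  v: GS value = (-12 - (-1)·1.0993 - (4)·-1.0240) / (-6) = 1.1341;  v ← (1−ω)·1.1175 + ω·1.1341 = 1.1275
  w: GS value = (7 - (-4)·1.0993 - (-3)·1.1275) / (-8) = -1.8475;  w ← (1−ω)·-1.0240 + ω·-1.8475 = -1.5181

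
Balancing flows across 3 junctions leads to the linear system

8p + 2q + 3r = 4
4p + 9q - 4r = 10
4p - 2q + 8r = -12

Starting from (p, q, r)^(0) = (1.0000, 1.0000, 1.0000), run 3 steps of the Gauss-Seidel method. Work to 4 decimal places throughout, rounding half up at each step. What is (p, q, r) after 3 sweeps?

(1.0037, -0.0611, -2.0171)

Iteration 1:
  p = (4 - (2)·1.0000 - (3)·1.0000) / (8) = -0.1250
  q = (10 - (4)·-0.1250 - (-4)·1.0000) / (9) = 1.6111
  r = (-12 - (4)·-0.1250 - (-2)·1.6111) / (8) = -1.0347
Iteration 2:
  p = (4 - (2)·1.6111 - (3)·-1.0347) / (8) = 0.4852
  q = (10 - (4)·0.4852 - (-4)·-1.0347) / (9) = 0.4356
  r = (-12 - (4)·0.4852 - (-2)·0.4356) / (8) = -1.6337
Iteration 3:
  p = (4 - (2)·0.4356 - (3)·-1.6337) / (8) = 1.0037
  q = (10 - (4)·1.0037 - (-4)·-1.6337) / (9) = -0.0611
  r = (-12 - (4)·1.0037 - (-2)·-0.0611) / (8) = -2.0171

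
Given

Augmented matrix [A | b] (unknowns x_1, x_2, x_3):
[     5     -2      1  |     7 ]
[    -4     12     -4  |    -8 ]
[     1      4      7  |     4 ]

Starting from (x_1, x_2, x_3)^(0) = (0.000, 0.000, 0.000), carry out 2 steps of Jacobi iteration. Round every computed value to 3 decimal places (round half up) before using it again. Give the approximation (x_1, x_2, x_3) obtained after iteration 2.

(1.019, -0.010, 0.753)

Iteration 1:
  x_1 = (7 - (-2)·0.000 - (1)·0.000) / (5) = 1.400
  x_2 = (-8 - (-4)·0.000 - (-4)·0.000) / (12) = -0.667
  x_3 = (4 - (1)·0.000 - (4)·0.000) / (7) = 0.571
Iteration 2:
  x_1 = (7 - (-2)·-0.667 - (1)·0.571) / (5) = 1.019
  x_2 = (-8 - (-4)·1.400 - (-4)·0.571) / (12) = -0.010
  x_3 = (4 - (1)·1.400 - (4)·-0.667) / (7) = 0.753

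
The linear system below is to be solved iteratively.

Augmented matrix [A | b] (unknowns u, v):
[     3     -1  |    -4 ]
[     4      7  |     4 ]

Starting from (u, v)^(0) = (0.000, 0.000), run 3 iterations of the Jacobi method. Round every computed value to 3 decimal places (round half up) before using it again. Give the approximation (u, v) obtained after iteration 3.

Iteration 1:
  u = (-4 - (-1)·0.000) / (3) = -1.333
  v = (4 - (4)·0.000) / (7) = 0.571
Iteration 2:
  u = (-4 - (-1)·0.571) / (3) = -1.143
  v = (4 - (4)·-1.333) / (7) = 1.333
Iteration 3:
  u = (-4 - (-1)·1.333) / (3) = -0.889
  v = (4 - (4)·-1.143) / (7) = 1.225

(-0.889, 1.225)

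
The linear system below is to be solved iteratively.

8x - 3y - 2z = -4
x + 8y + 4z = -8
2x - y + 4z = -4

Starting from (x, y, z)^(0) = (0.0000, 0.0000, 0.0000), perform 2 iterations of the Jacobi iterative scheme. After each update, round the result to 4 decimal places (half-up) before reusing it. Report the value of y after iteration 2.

-0.4375

Iteration 1:
  x = (-4 - (-3)·0.0000 - (-2)·0.0000) / (8) = -0.5000
  y = (-8 - (1)·0.0000 - (4)·0.0000) / (8) = -1.0000
  z = (-4 - (2)·0.0000 - (-1)·0.0000) / (4) = -1.0000
Iteration 2:
  x = (-4 - (-3)·-1.0000 - (-2)·-1.0000) / (8) = -1.1250
  y = (-8 - (1)·-0.5000 - (4)·-1.0000) / (8) = -0.4375
  z = (-4 - (2)·-0.5000 - (-1)·-1.0000) / (4) = -1.0000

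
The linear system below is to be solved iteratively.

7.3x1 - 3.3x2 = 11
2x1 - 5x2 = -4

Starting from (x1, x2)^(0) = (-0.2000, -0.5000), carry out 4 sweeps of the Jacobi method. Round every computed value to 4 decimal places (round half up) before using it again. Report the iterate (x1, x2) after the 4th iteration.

Iteration 1:
  x1 = (11 - (-3.3)·-0.5000) / (7.3) = 1.2808
  x2 = (-4 - (2)·-0.2000) / (-5) = 0.7200
Iteration 2:
  x1 = (11 - (-3.3)·0.7200) / (7.3) = 1.8323
  x2 = (-4 - (2)·1.2808) / (-5) = 1.3123
Iteration 3:
  x1 = (11 - (-3.3)·1.3123) / (7.3) = 2.1001
  x2 = (-4 - (2)·1.8323) / (-5) = 1.5329
Iteration 4:
  x1 = (11 - (-3.3)·1.5329) / (7.3) = 2.1998
  x2 = (-4 - (2)·2.1001) / (-5) = 1.6400

(2.1998, 1.6400)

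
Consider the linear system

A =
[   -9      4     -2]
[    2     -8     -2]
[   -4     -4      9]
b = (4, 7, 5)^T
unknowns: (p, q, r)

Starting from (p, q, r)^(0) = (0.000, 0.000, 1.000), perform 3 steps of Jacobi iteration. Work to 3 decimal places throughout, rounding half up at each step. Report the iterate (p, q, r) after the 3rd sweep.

(-0.916, -1.082, -0.444)

Iteration 1:
  p = (4 - (4)·0.000 - (-2)·1.000) / (-9) = -0.667
  q = (7 - (2)·0.000 - (-2)·1.000) / (-8) = -1.125
  r = (5 - (-4)·0.000 - (-4)·0.000) / (9) = 0.556
Iteration 2:
  p = (4 - (4)·-1.125 - (-2)·0.556) / (-9) = -1.068
  q = (7 - (2)·-0.667 - (-2)·0.556) / (-8) = -1.181
  r = (5 - (-4)·-0.667 - (-4)·-1.125) / (9) = -0.241
Iteration 3:
  p = (4 - (4)·-1.181 - (-2)·-0.241) / (-9) = -0.916
  q = (7 - (2)·-1.068 - (-2)·-0.241) / (-8) = -1.082
  r = (5 - (-4)·-1.068 - (-4)·-1.181) / (9) = -0.444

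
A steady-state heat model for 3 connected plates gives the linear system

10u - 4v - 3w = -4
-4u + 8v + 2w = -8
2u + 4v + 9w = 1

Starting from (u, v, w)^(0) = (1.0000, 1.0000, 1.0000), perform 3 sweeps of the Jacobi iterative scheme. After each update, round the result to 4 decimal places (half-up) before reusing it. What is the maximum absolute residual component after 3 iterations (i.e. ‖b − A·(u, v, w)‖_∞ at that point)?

2.6752

Iteration 1:
  u = (-4 - (-4)·1.0000 - (-3)·1.0000) / (10) = 0.3000
  v = (-8 - (-4)·1.0000 - (2)·1.0000) / (8) = -0.7500
  w = (1 - (2)·1.0000 - (4)·1.0000) / (9) = -0.5556
Iteration 2:
  u = (-4 - (-4)·-0.7500 - (-3)·-0.5556) / (10) = -0.8667
  v = (-8 - (-4)·0.3000 - (2)·-0.5556) / (8) = -0.7111
  w = (1 - (2)·0.3000 - (4)·-0.7500) / (9) = 0.3778
Iteration 3:
  u = (-4 - (-4)·-0.7111 - (-3)·0.3778) / (10) = -0.5711
  v = (-8 - (-4)·-0.8667 - (2)·0.3778) / (8) = -1.5278
  w = (1 - (2)·-0.8667 - (4)·-0.7111) / (9) = 0.6198
Residual b − A·x = (-2.5408, 0.6984, 2.6752); ∞-norm = 2.6752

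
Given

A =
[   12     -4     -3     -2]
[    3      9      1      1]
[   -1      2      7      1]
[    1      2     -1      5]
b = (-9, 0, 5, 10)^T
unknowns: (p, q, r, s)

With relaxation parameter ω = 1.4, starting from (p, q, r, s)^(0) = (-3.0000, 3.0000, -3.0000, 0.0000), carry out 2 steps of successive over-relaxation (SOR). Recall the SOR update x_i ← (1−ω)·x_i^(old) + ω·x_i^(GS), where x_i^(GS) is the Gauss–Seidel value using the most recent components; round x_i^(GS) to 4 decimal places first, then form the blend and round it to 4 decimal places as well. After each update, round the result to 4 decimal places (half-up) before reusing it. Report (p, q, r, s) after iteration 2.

Iteration 1:
  p: GS value = (-9 - (-4)·3.0000 - (-3)·-3.0000 - (-2)·0.0000) / (12) = -0.5000;  p ← (1−ω)·-3.0000 + ω·-0.5000 = 0.5000
  q: GS value = (0 - (3)·0.5000 - (1)·-3.0000 - (1)·0.0000) / (9) = 0.1667;  q ← (1−ω)·3.0000 + ω·0.1667 = -0.9666
  r: GS value = (5 - (-1)·0.5000 - (2)·-0.9666 - (1)·0.0000) / (7) = 1.0619;  r ← (1−ω)·-3.0000 + ω·1.0619 = 2.6867
  s: GS value = (10 - (1)·0.5000 - (2)·-0.9666 - (-1)·2.6867) / (5) = 2.8240;  s ← (1−ω)·0.0000 + ω·2.8240 = 3.9536
Iteration 2:
  p: GS value = (-9 - (-4)·-0.9666 - (-3)·2.6867 - (-2)·3.9536) / (12) = 0.2584;  p ← (1−ω)·0.5000 + ω·0.2584 = 0.1618
  q: GS value = (0 - (3)·0.1618 - (1)·2.6867 - (1)·3.9536) / (9) = -0.7917;  q ← (1−ω)·-0.9666 + ω·-0.7917 = -0.7217
  r: GS value = (5 - (-1)·0.1618 - (2)·-0.7217 - (1)·3.9536) / (7) = 0.3788;  r ← (1−ω)·2.6867 + ω·0.3788 = -0.5444
  s: GS value = (10 - (1)·0.1618 - (2)·-0.7217 - (-1)·-0.5444) / (5) = 2.1474;  s ← (1−ω)·3.9536 + ω·2.1474 = 1.4249

(0.1618, -0.7217, -0.5444, 1.4249)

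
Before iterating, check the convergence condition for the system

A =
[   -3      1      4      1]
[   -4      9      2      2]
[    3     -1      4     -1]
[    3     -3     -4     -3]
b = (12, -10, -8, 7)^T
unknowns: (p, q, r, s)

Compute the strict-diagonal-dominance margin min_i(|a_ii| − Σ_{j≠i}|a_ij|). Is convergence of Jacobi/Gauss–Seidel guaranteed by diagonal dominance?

row 1: |-3| − (1+4+1) = -3
row 2: |9| − (4+2+2) = 1
row 3: |4| − (3+1+1) = -1
row 4: |-3| − (3+3+4) = -7
minimum over rows = -7 → not strictly diagonally dominant

-7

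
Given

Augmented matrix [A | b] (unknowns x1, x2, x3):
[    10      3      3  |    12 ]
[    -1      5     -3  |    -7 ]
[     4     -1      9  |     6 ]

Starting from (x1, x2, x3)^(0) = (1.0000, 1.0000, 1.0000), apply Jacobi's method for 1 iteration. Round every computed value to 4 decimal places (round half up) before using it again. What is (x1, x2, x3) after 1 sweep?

Iteration 1:
  x1 = (12 - (3)·1.0000 - (3)·1.0000) / (10) = 0.6000
  x2 = (-7 - (-1)·1.0000 - (-3)·1.0000) / (5) = -0.6000
  x3 = (6 - (4)·1.0000 - (-1)·1.0000) / (9) = 0.3333

(0.6000, -0.6000, 0.3333)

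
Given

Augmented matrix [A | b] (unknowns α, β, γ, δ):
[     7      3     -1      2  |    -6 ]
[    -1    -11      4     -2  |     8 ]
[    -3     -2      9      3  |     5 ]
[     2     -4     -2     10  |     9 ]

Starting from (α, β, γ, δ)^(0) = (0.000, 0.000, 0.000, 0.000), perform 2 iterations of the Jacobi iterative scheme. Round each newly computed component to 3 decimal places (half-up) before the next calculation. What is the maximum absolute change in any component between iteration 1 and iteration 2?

Iteration 1:
  α = (-6 - (3)·0.000 - (-1)·0.000 - (2)·0.000) / (7) = -0.857
  β = (8 - (-1)·0.000 - (4)·0.000 - (-2)·0.000) / (-11) = -0.727
  γ = (5 - (-3)·0.000 - (-2)·0.000 - (3)·0.000) / (9) = 0.556
  δ = (9 - (2)·0.000 - (-4)·0.000 - (-2)·0.000) / (10) = 0.900
Iteration 2:
  α = (-6 - (3)·-0.727 - (-1)·0.556 - (2)·0.900) / (7) = -0.723
  β = (8 - (-1)·-0.857 - (4)·0.556 - (-2)·0.900) / (-11) = -0.611
  γ = (5 - (-3)·-0.857 - (-2)·-0.727 - (3)·0.900) / (9) = -0.192
  δ = (9 - (2)·-0.857 - (-4)·-0.727 - (-2)·0.556) / (10) = 0.892
Change: (0.134, 0.116, -0.748, -0.008) → max |·| = 0.748

0.748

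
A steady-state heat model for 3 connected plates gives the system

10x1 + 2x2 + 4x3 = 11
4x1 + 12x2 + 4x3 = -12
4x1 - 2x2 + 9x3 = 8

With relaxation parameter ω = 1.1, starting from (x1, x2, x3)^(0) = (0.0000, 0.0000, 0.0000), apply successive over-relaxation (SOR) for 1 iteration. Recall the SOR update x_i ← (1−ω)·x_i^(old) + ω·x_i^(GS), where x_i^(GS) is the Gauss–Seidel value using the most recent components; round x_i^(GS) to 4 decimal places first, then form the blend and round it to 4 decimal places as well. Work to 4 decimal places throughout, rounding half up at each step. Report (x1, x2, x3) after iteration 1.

(1.2100, -1.5436, 0.0089)

Iteration 1:
  x1: GS value = (11 - (2)·0.0000 - (4)·0.0000) / (10) = 1.1000;  x1 ← (1−ω)·0.0000 + ω·1.1000 = 1.2100
  x2: GS value = (-12 - (4)·1.2100 - (4)·0.0000) / (12) = -1.4033;  x2 ← (1−ω)·0.0000 + ω·-1.4033 = -1.5436
  x3: GS value = (8 - (4)·1.2100 - (-2)·-1.5436) / (9) = 0.0081;  x3 ← (1−ω)·0.0000 + ω·0.0081 = 0.0089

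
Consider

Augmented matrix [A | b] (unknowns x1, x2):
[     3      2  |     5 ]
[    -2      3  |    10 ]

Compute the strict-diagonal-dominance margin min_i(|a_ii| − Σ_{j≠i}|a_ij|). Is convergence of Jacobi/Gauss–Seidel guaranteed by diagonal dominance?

row 1: |3| − (2) = 1
row 2: |3| − (2) = 1
minimum over rows = 1 → strictly diagonally dominant (convergence guaranteed)

1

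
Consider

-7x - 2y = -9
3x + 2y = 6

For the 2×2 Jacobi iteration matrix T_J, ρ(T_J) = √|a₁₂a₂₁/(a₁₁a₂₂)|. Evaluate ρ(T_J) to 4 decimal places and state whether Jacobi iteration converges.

a₁₂a₂₁/(a₁₁a₂₂) = (-2)·(3) / ((-7)·(2)) = 0.428571
ρ = √|0.428571| = √0.428571 = 0.6547
ρ < 1, so Jacobi converges

0.6547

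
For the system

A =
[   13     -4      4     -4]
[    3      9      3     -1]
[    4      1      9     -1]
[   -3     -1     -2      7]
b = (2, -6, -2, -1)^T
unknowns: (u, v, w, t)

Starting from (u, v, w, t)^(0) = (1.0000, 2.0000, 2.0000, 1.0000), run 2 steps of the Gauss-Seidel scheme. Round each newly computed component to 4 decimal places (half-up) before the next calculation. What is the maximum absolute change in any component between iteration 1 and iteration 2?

0.8354

Iteration 1:
  u = (2 - (-4)·2.0000 - (4)·2.0000 - (-4)·1.0000) / (13) = 0.4615
  v = (-6 - (3)·0.4615 - (3)·2.0000 - (-1)·1.0000) / (9) = -1.3761
  w = (-2 - (4)·0.4615 - (1)·-1.3761 - (-1)·1.0000) / (9) = -0.1633
  t = (-1 - (-3)·0.4615 - (-1)·-1.3761 - (-2)·-0.1633) / (7) = -0.1883
Iteration 2:
  u = (2 - (-4)·-1.3761 - (4)·-0.1633 - (-4)·-0.1883) / (13) = -0.2773
  v = (-6 - (3)·-0.2773 - (3)·-0.1633 - (-1)·-0.1883) / (9) = -0.5407
  w = (-2 - (4)·-0.2773 - (1)·-0.5407 - (-1)·-0.1883) / (9) = -0.0598
  t = (-1 - (-3)·-0.2773 - (-1)·-0.5407 - (-2)·-0.0598) / (7) = -0.3560
Change: (-0.7388, 0.8354, 0.1035, -0.1677) → max |·| = 0.8354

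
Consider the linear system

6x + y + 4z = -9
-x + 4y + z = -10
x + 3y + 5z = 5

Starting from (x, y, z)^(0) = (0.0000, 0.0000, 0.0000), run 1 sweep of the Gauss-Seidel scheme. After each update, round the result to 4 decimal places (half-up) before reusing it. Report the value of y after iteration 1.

Iteration 1:
  x = (-9 - (1)·0.0000 - (4)·0.0000) / (6) = -1.5000
  y = (-10 - (-1)·-1.5000 - (1)·0.0000) / (4) = -2.8750
  z = (5 - (1)·-1.5000 - (3)·-2.8750) / (5) = 3.0250

-2.8750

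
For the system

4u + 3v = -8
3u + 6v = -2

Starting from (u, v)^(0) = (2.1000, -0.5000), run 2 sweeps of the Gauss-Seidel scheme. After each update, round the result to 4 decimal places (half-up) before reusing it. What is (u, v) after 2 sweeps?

Iteration 1:
  u = (-8 - (3)·-0.5000) / (4) = -1.6250
  v = (-2 - (3)·-1.6250) / (6) = 0.4792
Iteration 2:
  u = (-8 - (3)·0.4792) / (4) = -2.3594
  v = (-2 - (3)·-2.3594) / (6) = 0.8464

(-2.3594, 0.8464)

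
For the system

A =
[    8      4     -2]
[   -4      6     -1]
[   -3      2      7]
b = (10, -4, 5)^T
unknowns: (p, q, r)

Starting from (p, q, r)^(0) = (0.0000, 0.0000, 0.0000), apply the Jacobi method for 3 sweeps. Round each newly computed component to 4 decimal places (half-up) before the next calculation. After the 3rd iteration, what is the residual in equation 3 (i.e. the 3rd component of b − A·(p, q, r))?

-1.8087

Iteration 1:
  p = (10 - (4)·0.0000 - (-2)·0.0000) / (8) = 1.2500
  q = (-4 - (-4)·0.0000 - (-1)·0.0000) / (6) = -0.6667
  r = (5 - (-3)·0.0000 - (2)·0.0000) / (7) = 0.7143
Iteration 2:
  p = (10 - (4)·-0.6667 - (-2)·0.7143) / (8) = 1.7619
  q = (-4 - (-4)·1.2500 - (-1)·0.7143) / (6) = 0.2857
  r = (5 - (-3)·1.2500 - (2)·-0.6667) / (7) = 1.4405
Iteration 3:
  p = (10 - (4)·0.2857 - (-2)·1.4405) / (8) = 1.4673
  q = (-4 - (-4)·1.7619 - (-1)·1.4405) / (6) = 0.7480
  r = (5 - (-3)·1.7619 - (2)·0.2857) / (7) = 1.3878
Residual b − A·x = (-1.9548, -1.2310, -1.8087)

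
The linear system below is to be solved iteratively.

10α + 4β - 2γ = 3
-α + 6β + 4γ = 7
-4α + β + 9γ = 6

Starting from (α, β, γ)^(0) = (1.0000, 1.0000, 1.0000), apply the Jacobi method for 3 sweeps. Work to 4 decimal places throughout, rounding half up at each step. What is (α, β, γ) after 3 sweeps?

(0.2207, 0.7809, 0.7129)

Iteration 1:
  α = (3 - (4)·1.0000 - (-2)·1.0000) / (10) = 0.1000
  β = (7 - (-1)·1.0000 - (4)·1.0000) / (6) = 0.6667
  γ = (6 - (-4)·1.0000 - (1)·1.0000) / (9) = 1.0000
Iteration 2:
  α = (3 - (4)·0.6667 - (-2)·1.0000) / (10) = 0.2333
  β = (7 - (-1)·0.1000 - (4)·1.0000) / (6) = 0.5167
  γ = (6 - (-4)·0.1000 - (1)·0.6667) / (9) = 0.6370
Iteration 3:
  α = (3 - (4)·0.5167 - (-2)·0.6370) / (10) = 0.2207
  β = (7 - (-1)·0.2333 - (4)·0.6370) / (6) = 0.7809
  γ = (6 - (-4)·0.2333 - (1)·0.5167) / (9) = 0.7129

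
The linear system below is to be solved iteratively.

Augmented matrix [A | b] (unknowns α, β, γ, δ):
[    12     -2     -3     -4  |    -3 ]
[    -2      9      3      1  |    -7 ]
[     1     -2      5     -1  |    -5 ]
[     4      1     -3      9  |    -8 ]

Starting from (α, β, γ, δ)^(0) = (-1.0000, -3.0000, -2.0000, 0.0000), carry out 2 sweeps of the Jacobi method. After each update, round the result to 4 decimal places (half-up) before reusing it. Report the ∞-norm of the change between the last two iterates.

0.9611

Iteration 1:
  α = (-3 - (-2)·-3.0000 - (-3)·-2.0000 - (-4)·0.0000) / (12) = -1.2500
  β = (-7 - (-2)·-1.0000 - (3)·-2.0000 - (1)·0.0000) / (9) = -0.3333
  γ = (-5 - (1)·-1.0000 - (-2)·-3.0000 - (-1)·0.0000) / (5) = -2.0000
  δ = (-8 - (4)·-1.0000 - (1)·-3.0000 - (-3)·-2.0000) / (9) = -0.7778
Iteration 2:
  α = (-3 - (-2)·-0.3333 - (-3)·-2.0000 - (-4)·-0.7778) / (12) = -1.0648
  β = (-7 - (-2)·-1.2500 - (3)·-2.0000 - (1)·-0.7778) / (9) = -0.3025
  γ = (-5 - (1)·-1.2500 - (-2)·-0.3333 - (-1)·-0.7778) / (5) = -1.0389
  δ = (-8 - (4)·-1.2500 - (1)·-0.3333 - (-3)·-2.0000) / (9) = -0.9630
Change: (0.1852, 0.0308, 0.9611, -0.1852) → max |·| = 0.9611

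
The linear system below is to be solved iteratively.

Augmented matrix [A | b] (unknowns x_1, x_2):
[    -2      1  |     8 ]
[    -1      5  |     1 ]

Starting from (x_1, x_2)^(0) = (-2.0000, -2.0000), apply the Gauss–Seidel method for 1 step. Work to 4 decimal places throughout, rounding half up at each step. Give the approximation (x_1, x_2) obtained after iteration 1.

Iteration 1:
  x_1 = (8 - (1)·-2.0000) / (-2) = -5.0000
  x_2 = (1 - (-1)·-5.0000) / (5) = -0.8000

(-5.0000, -0.8000)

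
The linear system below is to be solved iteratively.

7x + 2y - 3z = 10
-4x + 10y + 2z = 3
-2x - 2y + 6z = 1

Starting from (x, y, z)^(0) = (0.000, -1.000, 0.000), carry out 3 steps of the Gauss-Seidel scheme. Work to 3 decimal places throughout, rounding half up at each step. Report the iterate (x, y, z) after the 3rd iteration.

(1.625, 0.761, 0.962)

Iteration 1:
  x = (10 - (2)·-1.000 - (-3)·0.000) / (7) = 1.714
  y = (3 - (-4)·1.714 - (2)·0.000) / (10) = 0.986
  z = (1 - (-2)·1.714 - (-2)·0.986) / (6) = 1.067
Iteration 2:
  x = (10 - (2)·0.986 - (-3)·1.067) / (7) = 1.604
  y = (3 - (-4)·1.604 - (2)·1.067) / (10) = 0.728
  z = (1 - (-2)·1.604 - (-2)·0.728) / (6) = 0.944
Iteration 3:
  x = (10 - (2)·0.728 - (-3)·0.944) / (7) = 1.625
  y = (3 - (-4)·1.625 - (2)·0.944) / (10) = 0.761
  z = (1 - (-2)·1.625 - (-2)·0.761) / (6) = 0.962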